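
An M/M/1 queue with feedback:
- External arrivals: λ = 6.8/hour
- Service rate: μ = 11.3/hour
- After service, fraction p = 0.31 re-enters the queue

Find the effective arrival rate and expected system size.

Effective arrival rate: λ_eff = λ/(1-p) = 6.8/(1-0.31) = 6.8/0.69 = 9.855072
ρ = λ_eff/μ = 9.855072/11.3 = 0.8721303
L = ρ/(1-ρ) = 0.8721303/(1-0.8721303) = 6.8205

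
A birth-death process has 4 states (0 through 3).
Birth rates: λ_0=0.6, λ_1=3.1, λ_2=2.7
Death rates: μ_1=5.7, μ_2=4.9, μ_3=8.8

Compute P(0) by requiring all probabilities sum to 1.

Ratios P(n)/P(0) = (λ₀···λₙ₋₁)/(μ₁···μₙ):
P(1)/P(0) = (0.6)/(5.7) = 0.1053
P(2)/P(0) = (0.6×3.1)/(5.7×4.9) = 0.06660
P(3)/P(0) = (0.6×3.1×2.7)/(5.7×4.9×8.8) = 0.02043

Normalization: ∑ P(n) = 1
P(0) × (1.0000 + 0.1053 + 0.06660 + 0.02043) = 1
P(0) × 1.1923 = 1
P(0) = 1/1.1923 = 0.8387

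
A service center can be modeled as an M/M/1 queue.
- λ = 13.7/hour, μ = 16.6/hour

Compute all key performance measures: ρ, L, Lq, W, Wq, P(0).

Step 1: ρ = λ/μ = 13.7/16.6 = 0.8253
Step 2: L = λ/(μ-λ) = 13.7/2.90 = 4.7241
Step 3: Lq = λ²/(μ(μ-λ)) = 187.69/(16.6×2.90) = 3.8988
Step 4: W = 1/(μ-λ) = 1/2.90 = 0.344828
Step 5: Wq = λ/(μ(μ-λ)) = 13.7/(16.6×2.90) = 0.2846
Step 6: P(0) = 1-ρ = 0.1747
Verify: L = λW = 13.7×0.344828 = 4.7241 ✔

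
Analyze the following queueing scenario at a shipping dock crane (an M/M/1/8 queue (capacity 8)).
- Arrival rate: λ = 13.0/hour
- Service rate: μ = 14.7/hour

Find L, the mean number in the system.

ρ = λ/μ = 13.0/14.7 = 0.88435
P₀ = (1-ρ)/(1-ρ^(K+1)) = (1-0.88435)/(1-0.88435^9) = 0.11565/0.66916 = 0.1728
P_K = P₀×ρ^K = 0.17283 × 0.88435^8 = 0.17283 × 0.37410 = 0.06466
L = ρ[1 - (K+1)ρ^K + Kρ^(K+1)] / [(1-ρ)(1-ρ^(K+1))]
L = 0.88435 × (1 - 9×0.374105 + 8×0.330840) / ((1 - 0.88435) × (1 - 0.330840)) = 3.1971 containers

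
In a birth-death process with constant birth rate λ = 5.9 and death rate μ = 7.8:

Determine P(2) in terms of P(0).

For constant rates: P(n)/P(0) = (λ/μ)^n
P(2)/P(0) = (5.9/7.8)^2 = 0.75641^2 = 0.5722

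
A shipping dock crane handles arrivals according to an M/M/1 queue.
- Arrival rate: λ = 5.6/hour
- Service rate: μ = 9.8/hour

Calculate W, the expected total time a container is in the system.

First, compute utilization: ρ = λ/μ = 5.6/9.8 = 0.5714
For M/M/1: W = 1/(μ-λ)
W = 1/(9.8-5.6) = 1/4.20
W = 0.2381 hours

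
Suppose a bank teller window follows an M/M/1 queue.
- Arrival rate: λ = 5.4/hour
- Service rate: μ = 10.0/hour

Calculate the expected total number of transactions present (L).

ρ = λ/μ = 5.4/10.0 = 0.5400
For M/M/1: L = λ/(μ-λ)
L = 5.4/(10.0-5.4) = 5.4/4.60
L = 1.1739 transactions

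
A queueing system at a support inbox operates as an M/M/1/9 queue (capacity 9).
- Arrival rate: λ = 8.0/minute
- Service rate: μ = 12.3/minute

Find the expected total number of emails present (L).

ρ = λ/μ = 8.0/12.3 = 0.650407
P₀ = (1-ρ)/(1-ρ^(K+1)) = (1-0.650407)/(1-0.650407^10) = 0.3496/0.9865 = 0.3544
P_K = P₀×ρ^K = 0.3544 × 0.650407^9 = 0.3544 × 0.02083 = 0.007382
L = ρ[1 - (K+1)ρ^K + Kρ^(K+1)] / [(1-ρ)(1-ρ^(K+1))]
L = 0.650407 × (1 - 10×0.020829 + 9×0.013547) / ((1 - 0.650407) × (1 - 0.013547)) = 1.7231 emails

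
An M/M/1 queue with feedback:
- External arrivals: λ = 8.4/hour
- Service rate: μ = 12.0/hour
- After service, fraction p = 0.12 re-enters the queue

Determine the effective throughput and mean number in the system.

Effective arrival rate: λ_eff = λ/(1-p) = 8.4/(1-0.12) = 8.4/0.88 = 9.545455
ρ = λ_eff/μ = 9.545455/12.0 = 0.795455
L = ρ/(1-ρ) = 0.795455/(1-0.795455) = 3.8889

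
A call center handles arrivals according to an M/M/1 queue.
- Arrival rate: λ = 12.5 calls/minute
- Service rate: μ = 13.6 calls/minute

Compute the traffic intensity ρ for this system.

Server utilization: ρ = λ/μ
ρ = 12.5/13.6 = 0.9191
The server is busy 91.91% of the time.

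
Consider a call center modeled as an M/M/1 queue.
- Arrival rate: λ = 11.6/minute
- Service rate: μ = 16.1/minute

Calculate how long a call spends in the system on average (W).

First, compute utilization: ρ = λ/μ = 11.6/16.1 = 0.7205
For M/M/1: W = 1/(μ-λ)
W = 1/(16.1-11.6) = 1/4.50
W = 0.2222 minutes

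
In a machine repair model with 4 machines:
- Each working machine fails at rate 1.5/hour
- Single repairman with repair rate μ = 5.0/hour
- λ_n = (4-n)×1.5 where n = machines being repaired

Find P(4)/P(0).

P(4)/P(0) = ∏_{i=0}^{4-1} λ_i/μ_{i+1}
= (4-0)×1.5/5.0 × (4-1)×1.5/5.0 × (4-2)×1.5/5.0 × (4-3)×1.5/5.0
= 0.1944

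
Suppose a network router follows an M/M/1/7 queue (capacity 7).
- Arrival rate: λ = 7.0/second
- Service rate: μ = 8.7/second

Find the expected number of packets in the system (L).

ρ = λ/μ = 7.0/8.7 = 0.804598
P₀ = (1-ρ)/(1-ρ^(K+1)) = (1-0.804598)/(1-0.804598^8) = 0.1954/0.8244 = 0.2370
P_K = P₀×ρ^K = 0.2370 × 0.804598^7 = 0.2370 × 0.2183 = 0.05174
L = ρ[1 - (K+1)ρ^K + Kρ^(K+1)] / [(1-ρ)(1-ρ^(K+1))]
L = 0.804598 × (1 - 8×0.218299 + 7×0.175643) / ((1 - 0.804598) × (1 - 0.175643)) = 2.4131 packets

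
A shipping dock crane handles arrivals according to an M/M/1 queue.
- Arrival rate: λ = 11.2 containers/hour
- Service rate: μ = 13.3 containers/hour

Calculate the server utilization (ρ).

Server utilization: ρ = λ/μ
ρ = 11.2/13.3 = 0.8421
The server is busy 84.21% of the time.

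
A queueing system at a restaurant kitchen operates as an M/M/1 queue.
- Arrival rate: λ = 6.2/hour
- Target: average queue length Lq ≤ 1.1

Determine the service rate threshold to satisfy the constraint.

For M/M/1: Lq = λ²/(μ(μ-λ))
Need Lq ≤ 1.1, i.e. μ(μ-λ) ≥ λ²/1.1
μ² - 6.2μ - 38.44/1.1 ≥ 0  →  μ² - 6.2μ - 34.94545 ≥ 0
Quadratic formula (positive root): μ = [λ + √(λ² + 4×34.94545)]/2
Discriminant: 38.44 + 4×34.94545 = 178.2218, √178.2218 = 13.3500
μ ≥ (6.2 + 13.3500)/2 = 9.7750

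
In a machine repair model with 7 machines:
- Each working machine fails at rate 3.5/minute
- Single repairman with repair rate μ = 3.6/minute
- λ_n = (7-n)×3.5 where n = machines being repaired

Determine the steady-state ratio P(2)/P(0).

P(2)/P(0) = ∏_{i=0}^{2-1} λ_i/μ_{i+1}
= (7-0)×3.5/3.6 × (7-1)×3.5/3.6
= 39.6991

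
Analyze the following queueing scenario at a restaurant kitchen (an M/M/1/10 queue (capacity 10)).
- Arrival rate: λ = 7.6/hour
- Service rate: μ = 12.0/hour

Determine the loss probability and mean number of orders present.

ρ = λ/μ = 7.6/12.0 = 0.633333
P₀ = (1-ρ)/(1-ρ^(K+1)) = (1-0.633333)/(1-0.633333^11) = 0.3667/0.9934 = 0.3691
P_K = P₀×ρ^K = 0.36909 × 0.633333^10 = 0.36909 × 0.010383 = 0.003832
Blocking probability P_10 = 0.003832 (0.38%)
L = ρ[1 - (K+1)ρ^K + Kρ^(K+1)] / [(1-ρ)(1-ρ^(K+1))]
L = 0.633333 × (1 - 11×0.01038 + 10×0.006576) / ((1 - 0.633333) × (1 - 0.006576)) = 1.6545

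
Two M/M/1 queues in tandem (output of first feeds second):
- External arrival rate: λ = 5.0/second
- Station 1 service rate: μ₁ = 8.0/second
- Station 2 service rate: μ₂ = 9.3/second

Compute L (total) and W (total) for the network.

By Jackson's theorem, each station behaves as independent M/M/1.
Station 1: ρ₁ = 5.0/8.0 = 0.6250, L₁ = ρ₁/(1-ρ₁) = λ/(μ₁-λ) = 5.0/3.00 = 1.6667
Station 2: ρ₂ = 5.0/9.3 = 0.5376, L₂ = ρ₂/(1-ρ₂) = λ/(μ₂-λ) = 5.0/4.30 = 1.1628
Total: L = L₁ + L₂ = 1.6667 + 1.1628 = 2.8295
W = L/λ = 2.8295/5.0 = 0.5659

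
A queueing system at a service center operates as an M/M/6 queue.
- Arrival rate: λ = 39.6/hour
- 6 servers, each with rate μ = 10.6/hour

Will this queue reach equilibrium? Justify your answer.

Stability requires ρ = λ/(cμ) < 1
ρ = 39.6/(6 × 10.6) = 39.6/63.60 = 0.6226
Since 0.6226 < 1, the system is STABLE.
The servers are busy 62.26% of the time.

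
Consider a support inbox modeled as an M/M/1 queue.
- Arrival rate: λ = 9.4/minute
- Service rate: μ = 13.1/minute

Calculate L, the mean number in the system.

ρ = λ/μ = 9.4/13.1 = 0.7176
For M/M/1: L = λ/(μ-λ)
L = 9.4/(13.1-9.4) = 9.4/3.70
L = 2.5405 emails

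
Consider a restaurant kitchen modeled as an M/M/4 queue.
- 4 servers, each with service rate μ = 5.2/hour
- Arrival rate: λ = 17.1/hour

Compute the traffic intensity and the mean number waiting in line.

Traffic intensity: ρ = λ/(cμ) = 17.1/(4×5.2) = 0.8221
Since ρ = 0.8221 < 1, system is stable.
Offered load a = λ/μ = cρ = 17.1/5.2 = 3.2885
P₀ = [ Σₙ₌₀^3 aⁿ/n! + a^4/(4!(1-ρ)) ]⁻¹
Σ = a^0/0! + a^1/1! + a^2/2! + a^3/3! = 1.00000 + 3.28846 + 5.40699 + 5.92689 = 15.6223
a^4/(4!(1-ρ)) = 116.94215/(24 × 0.17788462) = 27.3919
P₀ = 1/(15.6223 + 27.3919) = 0.02325
Lq = P₀·a^4·ρ / (4!(1-ρ)²) = 0.023248 × 116.9421 × 0.82212 / (24 × 0.031643) = 2.9431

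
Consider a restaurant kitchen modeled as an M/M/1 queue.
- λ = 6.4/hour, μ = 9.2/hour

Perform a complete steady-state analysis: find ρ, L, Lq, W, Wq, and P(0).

Step 1: ρ = λ/μ = 6.4/9.2 = 0.6957
Step 2: L = λ/(μ-λ) = 6.4/2.80 = 2.2857
Step 3: Lq = λ²/(μ(μ-λ)) = 40.96/(9.2×2.80) = 1.5901
Step 4: W = 1/(μ-λ) = 1/2.80 = 0.35714
Step 5: Wq = λ/(μ(μ-λ)) = 6.4/(9.2×2.80) = 0.2484
Step 6: P(0) = 1-ρ = 0.3043
Verify: L = λW = 6.4×0.35714 = 2.2857 ✔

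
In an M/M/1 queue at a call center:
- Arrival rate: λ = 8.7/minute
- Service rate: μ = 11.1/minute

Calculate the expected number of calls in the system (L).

ρ = λ/μ = 8.7/11.1 = 0.7838
For M/M/1: L = λ/(μ-λ)
L = 8.7/(11.1-8.7) = 8.7/2.40
L = 3.6250 calls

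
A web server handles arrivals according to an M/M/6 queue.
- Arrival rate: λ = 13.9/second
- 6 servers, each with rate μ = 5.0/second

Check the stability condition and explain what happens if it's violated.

Stability requires ρ = λ/(cμ) < 1
ρ = 13.9/(6 × 5.0) = 13.9/30.00 = 0.4633
Since 0.4633 < 1, the system is STABLE.
The servers are busy 46.33% of the time.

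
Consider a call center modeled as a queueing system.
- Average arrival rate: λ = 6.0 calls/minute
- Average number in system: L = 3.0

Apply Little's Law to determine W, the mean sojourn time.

Little's Law: L = λW, so W = L/λ
W = 3.0/6.0 = 0.5000 minutes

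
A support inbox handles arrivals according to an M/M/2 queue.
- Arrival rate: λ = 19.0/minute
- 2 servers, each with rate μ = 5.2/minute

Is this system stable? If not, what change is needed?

Stability requires ρ = λ/(cμ) < 1
ρ = 19.0/(2 × 5.2) = 19.0/10.40 = 1.8269
Since 1.8269 ≥ 1, the system is UNSTABLE.
Need c > λ/μ = 19.0/5.2 = 3.65.
Minimum servers needed: c = 4.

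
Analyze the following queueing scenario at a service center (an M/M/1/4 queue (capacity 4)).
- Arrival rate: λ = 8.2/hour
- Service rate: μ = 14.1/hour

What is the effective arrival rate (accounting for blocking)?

ρ = λ/μ = 8.2/14.1 = 0.58156
P₀ = (1-ρ)/(1-ρ^(K+1)) = (1-0.58156)/(1-0.58156^5) = 0.41844/0.93348 = 0.4483
P_K = P₀×ρ^K = 0.44826 × 0.58156^4 = 0.44826 × 0.11439 = 0.05128
λ_eff = λ(1-P_K) = 8.2 × (1 - 0.05128) = 8.2 × 0.94872 = 7.7795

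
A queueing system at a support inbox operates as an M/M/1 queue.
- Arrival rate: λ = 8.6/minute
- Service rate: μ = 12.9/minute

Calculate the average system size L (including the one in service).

ρ = λ/μ = 8.6/12.9 = 0.6667
For M/M/1: L = λ/(μ-λ)
L = 8.6/(12.9-8.6) = 8.6/4.30
L = 2.0000 emails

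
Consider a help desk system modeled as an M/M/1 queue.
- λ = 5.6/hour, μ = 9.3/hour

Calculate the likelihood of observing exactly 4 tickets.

ρ = λ/μ = 5.6/9.3 = 0.60215
P(n) = (1-ρ)ρⁿ
P(4) = (1-0.60215) × 0.60215^4
P(4) = 0.397850 × 0.131468
P(4) = 0.05230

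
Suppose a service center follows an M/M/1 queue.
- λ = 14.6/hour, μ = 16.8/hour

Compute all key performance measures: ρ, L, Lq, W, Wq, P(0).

Step 1: ρ = λ/μ = 14.6/16.8 = 0.8690
Step 2: L = λ/(μ-λ) = 14.6/2.20 = 6.6364
Step 3: Lq = λ²/(μ(μ-λ)) = 213.16/(16.8×2.20) = 5.7673
Step 4: W = 1/(μ-λ) = 1/2.20 = 0.45455
Step 5: Wq = λ/(μ(μ-λ)) = 14.6/(16.8×2.20) = 0.3950
Step 6: P(0) = 1-ρ = 0.1310
Verify: L = λW = 14.6×0.45455 = 6.6364 ✔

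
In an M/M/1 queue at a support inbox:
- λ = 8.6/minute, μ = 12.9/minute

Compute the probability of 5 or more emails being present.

ρ = λ/μ = 8.6/12.9 = 0.6667
P(N ≥ n) = ρⁿ
P(N ≥ 5) = 0.6667^5
P(N ≥ 5) = 0.1317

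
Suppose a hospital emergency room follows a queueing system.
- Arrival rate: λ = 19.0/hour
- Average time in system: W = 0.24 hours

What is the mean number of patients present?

Little's Law: L = λW
L = 19.0 × 0.24 = 4.5600 patients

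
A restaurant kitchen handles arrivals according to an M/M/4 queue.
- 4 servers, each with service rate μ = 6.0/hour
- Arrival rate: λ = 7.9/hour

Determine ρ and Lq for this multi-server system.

Traffic intensity: ρ = λ/(cμ) = 7.9/(4×6.0) = 0.3292
Since ρ = 0.3292 < 1, system is stable.
Offered load a = λ/μ = cρ = 7.9/6.0 = 1.3167
P₀ = [ Σₙ₌₀^3 aⁿ/n! + a^4/(4!(1-ρ)) ]⁻¹
Σ = a^0/0! + a^1/1! + a^2/2! + a^3/3! = 1.0000 + 1.3167 + 0.8668 + 0.3804 = 3.5639
a^4/(4!(1-ρ)) = 3.0054/(24 × 0.6708) = 0.1867
P₀ = 1/(3.5639 + 0.1867) = 0.2666
Lq = P₀·a^4·ρ / (4!(1-ρ)²) = 0.2666 × 3.0054 × 0.3292 / (24 × 0.4500) = 0.02442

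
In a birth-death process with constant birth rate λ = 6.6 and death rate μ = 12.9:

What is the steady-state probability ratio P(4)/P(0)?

For constant rates: P(n)/P(0) = (λ/μ)^n
P(4)/P(0) = (6.6/12.9)^4 = 0.51163^4 = 0.06852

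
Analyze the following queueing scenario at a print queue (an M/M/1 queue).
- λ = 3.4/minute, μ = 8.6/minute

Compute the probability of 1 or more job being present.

ρ = λ/μ = 3.4/8.6 = 0.3953
P(N ≥ n) = ρⁿ
P(N ≥ 1) = 0.3953^1
P(N ≥ 1) = 0.3953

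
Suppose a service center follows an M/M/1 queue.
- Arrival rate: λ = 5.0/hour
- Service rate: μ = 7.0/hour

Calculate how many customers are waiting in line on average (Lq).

ρ = λ/μ = 5.0/7.0 = 0.7143
For M/M/1: Lq = λ²/(μ(μ-λ))
Lq = 25.00/(7.0 × 2.00)
Lq = 1.7857 customers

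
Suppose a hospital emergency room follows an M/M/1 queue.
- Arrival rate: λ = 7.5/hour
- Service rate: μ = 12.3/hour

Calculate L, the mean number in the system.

ρ = λ/μ = 7.5/12.3 = 0.6098
For M/M/1: L = λ/(μ-λ)
L = 7.5/(12.3-7.5) = 7.5/4.80
L = 1.5625 patients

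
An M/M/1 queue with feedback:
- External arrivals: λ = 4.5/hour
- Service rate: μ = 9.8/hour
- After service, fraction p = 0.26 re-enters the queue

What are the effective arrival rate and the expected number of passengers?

Effective arrival rate: λ_eff = λ/(1-p) = 4.5/(1-0.26) = 4.5/0.74 = 6.0811
ρ = λ_eff/μ = 6.0811/9.8 = 0.62052
L = ρ/(1-ρ) = 0.62052/(1-0.62052) = 1.6352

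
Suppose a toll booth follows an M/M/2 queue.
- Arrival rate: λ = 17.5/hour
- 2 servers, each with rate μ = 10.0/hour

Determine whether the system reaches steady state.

Stability requires ρ = λ/(cμ) < 1
ρ = 17.5/(2 × 10.0) = 17.5/20.00 = 0.8750
Since 0.8750 < 1, the system is STABLE.
The servers are busy 87.50% of the time.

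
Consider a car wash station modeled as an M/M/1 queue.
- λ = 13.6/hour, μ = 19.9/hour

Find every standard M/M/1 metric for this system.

Step 1: ρ = λ/μ = 13.6/19.9 = 0.6834
Step 2: L = λ/(μ-λ) = 13.6/6.30 = 2.1587
Step 3: Lq = λ²/(μ(μ-λ)) = 184.96/(19.9×6.30) = 1.4753
Step 4: W = 1/(μ-λ) = 1/6.30 = 0.15873
Step 5: Wq = λ/(μ(μ-λ)) = 13.6/(19.9×6.30) = 0.1085
Step 6: P(0) = 1-ρ = 0.3166
Verify: L = λW = 13.6×0.15873 = 2.1587 ✔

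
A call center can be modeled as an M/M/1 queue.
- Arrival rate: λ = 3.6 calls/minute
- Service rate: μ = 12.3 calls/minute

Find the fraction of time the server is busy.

Server utilization: ρ = λ/μ
ρ = 3.6/12.3 = 0.2927
The server is busy 29.27% of the time.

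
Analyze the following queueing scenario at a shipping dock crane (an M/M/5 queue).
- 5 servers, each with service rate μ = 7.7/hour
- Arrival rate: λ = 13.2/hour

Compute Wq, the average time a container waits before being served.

Traffic intensity: ρ = λ/(cμ) = 13.2/(5×7.7) = 0.3429
Since ρ = 0.3429 < 1, system is stable.
Offered load a = λ/μ = cρ = 13.2/7.7 = 1.7143
P₀ = [ Σₙ₌₀^4 aⁿ/n! + a^5/(5!(1-ρ)) ]⁻¹
Σ = a^0/0! + a^1/1! + a^2/2! + a^3/3! + a^4/4! = 1.0000 + 1.7143 + 1.4694 + 0.83965 + 0.35985 = 5.3832
a^5/(5!(1-ρ)) = 14.8053/(120 × 0.65714) = 0.1877
P₀ = 1/(5.3832 + 0.1877) = 0.1795
Lq = P₀·a^5·ρ / (5!(1-ρ)²) = 0.17950 × 14.8053 × 0.34286 / (120 × 0.43184) = 0.01758
Wq = Lq/λ = 0.01758/13.2 = 0.001332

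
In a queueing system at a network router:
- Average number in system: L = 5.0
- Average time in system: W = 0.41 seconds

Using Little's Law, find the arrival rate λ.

Little's Law: L = λW, so λ = L/W
λ = 5.0/0.41 = 12.1951 packets/second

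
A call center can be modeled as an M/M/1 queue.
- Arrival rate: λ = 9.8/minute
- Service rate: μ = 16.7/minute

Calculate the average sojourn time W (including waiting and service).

First, compute utilization: ρ = λ/μ = 9.8/16.7 = 0.5868
For M/M/1: W = 1/(μ-λ)
W = 1/(16.7-9.8) = 1/6.90
W = 0.1449 minutes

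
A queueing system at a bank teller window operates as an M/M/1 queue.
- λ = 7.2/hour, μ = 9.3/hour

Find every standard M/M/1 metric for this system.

Step 1: ρ = λ/μ = 7.2/9.3 = 0.7742
Step 2: L = λ/(μ-λ) = 7.2/2.10 = 3.4286
Step 3: Lq = λ²/(μ(μ-λ)) = 51.84/(9.3×2.10) = 2.6544
Step 4: W = 1/(μ-λ) = 1/2.10 = 0.4762
Step 5: Wq = λ/(μ(μ-λ)) = 7.2/(9.3×2.10) = 0.3687
Step 6: P(0) = 1-ρ = 0.2258
Verify: L = λW = 7.2×0.4762 = 3.4286 ✔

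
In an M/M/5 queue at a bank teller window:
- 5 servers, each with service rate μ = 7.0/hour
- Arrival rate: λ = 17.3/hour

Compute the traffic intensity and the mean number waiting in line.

Traffic intensity: ρ = λ/(cμ) = 17.3/(5×7.0) = 0.4943
Since ρ = 0.4943 < 1, system is stable.
Offered load a = λ/μ = cρ = 17.3/7.0 = 2.4714
P₀ = [ Σₙ₌₀^4 aⁿ/n! + a^5/(5!(1-ρ)) ]⁻¹
Σ = a^0/0! + a^1/1! + a^2/2! + a^3/3! + a^4/4! = 1.0000 + 2.4714 + 3.0540 + 2.5159 + 1.5545 = 10.5958
a^5/(5!(1-ρ)) = 92.2020/(120 × 0.50571) = 1.5193
P₀ = 1/(10.5958 + 1.5193) = 0.08254
Lq = P₀·a^5·ρ / (5!(1-ρ)²) = 0.08254 × 92.2020 × 0.4943 / (120 × 0.2557) = 0.1226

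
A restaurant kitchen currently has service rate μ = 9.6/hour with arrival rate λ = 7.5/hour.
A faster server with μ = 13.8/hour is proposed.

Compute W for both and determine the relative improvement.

System 1: ρ₁ = 7.5/9.6 = 0.7812, W₁ = 1/(9.6-7.5) = 0.4762
System 2: ρ₂ = 7.5/13.8 = 0.5435, W₂ = 1/(13.8-7.5) = 0.1587
Improvement: (W₁-W₂)/W₁ = (0.4762-0.1587)/0.4762 = 66.67%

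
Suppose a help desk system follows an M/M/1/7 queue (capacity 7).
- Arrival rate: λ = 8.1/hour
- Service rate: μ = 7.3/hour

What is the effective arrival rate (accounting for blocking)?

ρ = λ/μ = 8.1/7.3 = 1.10959
P₀ = (1-ρ)/(1-ρ^(K+1)) = (1-1.10959)/(1-1.10959^8) = -0.10959/-1.2977 = 0.08445
P_K = P₀×ρ^K = 0.08445 × 1.10959^7 = 0.08445 × 2.0708 = 0.1749
λ_eff = λ(1-P_K) = 8.1 × (1 - 0.174872) = 8.1 × 0.825128 = 6.6835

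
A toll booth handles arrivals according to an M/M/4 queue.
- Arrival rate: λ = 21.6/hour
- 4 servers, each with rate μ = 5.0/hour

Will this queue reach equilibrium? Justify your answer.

Stability requires ρ = λ/(cμ) < 1
ρ = 21.6/(4 × 5.0) = 21.6/20.00 = 1.0800
Since 1.0800 ≥ 1, the system is UNSTABLE.
Need c > λ/μ = 21.6/5.0 = 4.32.
Minimum servers needed: c = 5.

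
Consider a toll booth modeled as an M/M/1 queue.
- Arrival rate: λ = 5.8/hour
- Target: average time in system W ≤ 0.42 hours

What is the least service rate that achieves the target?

For M/M/1: W = 1/(μ-λ)
Need W ≤ 0.42, so 1/(μ-λ) ≤ 0.42
μ - λ ≥ 1/0.42 = 2.3810
μ ≥ 5.8 + 2.3810 = 8.1810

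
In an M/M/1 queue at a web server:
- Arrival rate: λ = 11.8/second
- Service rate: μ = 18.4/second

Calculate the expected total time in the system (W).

First, compute utilization: ρ = λ/μ = 11.8/18.4 = 0.6413
For M/M/1: W = 1/(μ-λ)
W = 1/(18.4-11.8) = 1/6.60
W = 0.1515 seconds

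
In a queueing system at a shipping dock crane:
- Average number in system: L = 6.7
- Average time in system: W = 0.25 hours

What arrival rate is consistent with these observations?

Little's Law: L = λW, so λ = L/W
λ = 6.7/0.25 = 26.8000 containers/hour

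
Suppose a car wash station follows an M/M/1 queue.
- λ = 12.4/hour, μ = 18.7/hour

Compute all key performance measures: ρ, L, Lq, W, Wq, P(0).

Step 1: ρ = λ/μ = 12.4/18.7 = 0.6631
Step 2: L = λ/(μ-λ) = 12.4/6.30 = 1.9683
Step 3: Lq = λ²/(μ(μ-λ)) = 153.76/(18.7×6.30) = 1.3052
Step 4: W = 1/(μ-λ) = 1/6.30 = 0.15873
Step 5: Wq = λ/(μ(μ-λ)) = 12.4/(18.7×6.30) = 0.1053
Step 6: P(0) = 1-ρ = 0.3369
Verify: L = λW = 12.4×0.15873 = 1.9683 ✔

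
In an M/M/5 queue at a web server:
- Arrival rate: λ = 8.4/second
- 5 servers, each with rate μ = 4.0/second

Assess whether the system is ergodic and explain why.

Stability requires ρ = λ/(cμ) < 1
ρ = 8.4/(5 × 4.0) = 8.4/20.00 = 0.4200
Since 0.4200 < 1, the system is STABLE.
The servers are busy 42.00% of the time.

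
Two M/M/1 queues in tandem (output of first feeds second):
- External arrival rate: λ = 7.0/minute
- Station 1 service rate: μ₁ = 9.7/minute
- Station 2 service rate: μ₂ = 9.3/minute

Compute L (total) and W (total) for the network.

By Jackson's theorem, each station behaves as independent M/M/1.
Station 1: ρ₁ = 7.0/9.7 = 0.7216, L₁ = ρ₁/(1-ρ₁) = λ/(μ₁-λ) = 7.0/2.70 = 2.5926
Station 2: ρ₂ = 7.0/9.3 = 0.7527, L₂ = ρ₂/(1-ρ₂) = λ/(μ₂-λ) = 7.0/2.30 = 3.0435
Total: L = L₁ + L₂ = 2.5926 + 3.0435 = 5.6361
W = L/λ = 5.6361/7.0 = 0.8052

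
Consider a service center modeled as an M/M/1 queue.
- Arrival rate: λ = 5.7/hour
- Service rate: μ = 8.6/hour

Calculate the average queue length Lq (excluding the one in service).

ρ = λ/μ = 5.7/8.6 = 0.6628
For M/M/1: Lq = λ²/(μ(μ-λ))
Lq = 32.49/(8.6 × 2.90)
Lq = 1.3027 customers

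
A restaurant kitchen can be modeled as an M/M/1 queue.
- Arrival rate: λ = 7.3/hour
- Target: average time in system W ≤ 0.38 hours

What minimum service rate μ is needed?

For M/M/1: W = 1/(μ-λ)
Need W ≤ 0.38, so 1/(μ-λ) ≤ 0.38
μ - λ ≥ 1/0.38 = 2.6316
μ ≥ 7.3 + 2.6316 = 9.9316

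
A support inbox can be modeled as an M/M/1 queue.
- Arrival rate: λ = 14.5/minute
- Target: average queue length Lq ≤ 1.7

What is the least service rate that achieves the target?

For M/M/1: Lq = λ²/(μ(μ-λ))
Need Lq ≤ 1.7, i.e. μ(μ-λ) ≥ λ²/1.7
μ² - 14.5μ - 210.25/1.7 ≥ 0  →  μ² - 14.5μ - 123.67647 ≥ 0
Quadratic formula (positive root): μ = [λ + √(λ² + 4×123.67647)]/2
Discriminant: 210.25 + 4×123.67647 = 704.9559, √704.9559 = 26.5510
μ ≥ (14.5 + 26.5510)/2 = 20.5255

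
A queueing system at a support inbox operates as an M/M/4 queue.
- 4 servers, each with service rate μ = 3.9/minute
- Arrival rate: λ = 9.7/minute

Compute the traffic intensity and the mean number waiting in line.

Traffic intensity: ρ = λ/(cμ) = 9.7/(4×3.9) = 0.6218
Since ρ = 0.6218 < 1, system is stable.
Offered load a = λ/μ = cρ = 9.7/3.9 = 2.4872
P₀ = [ Σₙ₌₀^3 aⁿ/n! + a^4/(4!(1-ρ)) ]⁻¹
Σ = a^0/0! + a^1/1! + a^2/2! + a^3/3! = 1.0000 + 2.4872 + 3.0930 + 2.5643 = 9.1445
a^4/(4!(1-ρ)) = 38.2674/(24 × 0.378205) = 4.2159
P₀ = 1/(9.1445 + 4.2159) = 0.07485
Lq = P₀·a^4·ρ / (4!(1-ρ)²) = 0.074848 × 38.2674 × 0.62179 / (24 × 0.14304) = 0.5188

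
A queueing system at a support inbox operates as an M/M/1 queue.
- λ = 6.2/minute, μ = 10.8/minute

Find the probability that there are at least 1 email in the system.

ρ = λ/μ = 6.2/10.8 = 0.5741
P(N ≥ n) = ρⁿ
P(N ≥ 1) = 0.5741^1
P(N ≥ 1) = 0.5741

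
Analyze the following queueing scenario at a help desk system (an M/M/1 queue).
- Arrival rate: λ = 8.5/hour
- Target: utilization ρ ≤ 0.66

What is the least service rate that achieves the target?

ρ = λ/μ, so μ = λ/ρ
μ ≥ 8.5/0.66 = 12.8788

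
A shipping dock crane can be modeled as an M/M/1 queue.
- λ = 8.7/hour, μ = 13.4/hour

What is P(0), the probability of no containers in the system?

ρ = λ/μ = 8.7/13.4 = 0.6493
P(0) = 1 - ρ = 1 - 0.6493 = 0.3507
The server is idle 35.07% of the time.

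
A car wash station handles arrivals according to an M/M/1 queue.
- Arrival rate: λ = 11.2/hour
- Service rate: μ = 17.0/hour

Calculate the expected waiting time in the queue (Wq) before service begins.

First, compute utilization: ρ = λ/μ = 11.2/17.0 = 0.6588
For M/M/1: Wq = λ/(μ(μ-λ))
Wq = 11.2/(17.0 × (17.0-11.2))
Wq = 11.2/(17.0 × 5.80)
Wq = 0.1136 hours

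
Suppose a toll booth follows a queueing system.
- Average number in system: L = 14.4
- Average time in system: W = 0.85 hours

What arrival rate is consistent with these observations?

Little's Law: L = λW, so λ = L/W
λ = 14.4/0.85 = 16.9412 vehicles/hour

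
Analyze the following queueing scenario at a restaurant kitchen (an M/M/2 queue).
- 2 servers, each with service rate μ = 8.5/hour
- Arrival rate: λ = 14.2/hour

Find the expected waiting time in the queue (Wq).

Traffic intensity: ρ = λ/(cμ) = 14.2/(2×8.5) = 0.8353
Since ρ = 0.8353 < 1, system is stable.
Offered load a = λ/μ = cρ = 14.2/8.5 = 1.6706
P₀ = [ Σₙ₌₀^1 aⁿ/n! + a^2/(2!(1-ρ)) ]⁻¹
Σ = a^0/0! + a^1/1! = 1.0000 + 1.6706 = 2.6706
a^2/(2!(1-ρ)) = 2.79087/(2 × 0.164706) = 8.4723
P₀ = 1/(2.6706 + 8.4723) = 0.08974
Lq = P₀·a^2·ρ / (2!(1-ρ)²) = 0.089744 × 2.7909 × 0.83529 / (2 × 0.027128) = 3.8560
Wq = Lq/λ = 3.8560/14.2 = 0.2715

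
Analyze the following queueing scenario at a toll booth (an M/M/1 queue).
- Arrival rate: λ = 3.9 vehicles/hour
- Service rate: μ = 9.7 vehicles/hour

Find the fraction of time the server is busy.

Server utilization: ρ = λ/μ
ρ = 3.9/9.7 = 0.4021
The server is busy 40.21% of the time.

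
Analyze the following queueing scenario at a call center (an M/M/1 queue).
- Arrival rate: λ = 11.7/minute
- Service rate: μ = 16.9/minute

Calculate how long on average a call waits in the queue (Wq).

First, compute utilization: ρ = λ/μ = 11.7/16.9 = 0.6923
For M/M/1: Wq = λ/(μ(μ-λ))
Wq = 11.7/(16.9 × (16.9-11.7))
Wq = 11.7/(16.9 × 5.20)
Wq = 0.1331 minutes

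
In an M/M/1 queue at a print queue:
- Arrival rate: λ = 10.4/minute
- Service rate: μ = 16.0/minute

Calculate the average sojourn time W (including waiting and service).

First, compute utilization: ρ = λ/μ = 10.4/16.0 = 0.6500
For M/M/1: W = 1/(μ-λ)
W = 1/(16.0-10.4) = 1/5.60
W = 0.1786 minutes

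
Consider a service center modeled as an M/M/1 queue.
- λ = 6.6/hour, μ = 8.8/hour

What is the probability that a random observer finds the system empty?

ρ = λ/μ = 6.6/8.8 = 0.7500
P(0) = 1 - ρ = 1 - 0.7500 = 0.2500
The server is idle 25.00% of the time.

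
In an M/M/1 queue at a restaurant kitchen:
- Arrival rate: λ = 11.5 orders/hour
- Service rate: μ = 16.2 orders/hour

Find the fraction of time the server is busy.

Server utilization: ρ = λ/μ
ρ = 11.5/16.2 = 0.7099
The server is busy 70.99% of the time.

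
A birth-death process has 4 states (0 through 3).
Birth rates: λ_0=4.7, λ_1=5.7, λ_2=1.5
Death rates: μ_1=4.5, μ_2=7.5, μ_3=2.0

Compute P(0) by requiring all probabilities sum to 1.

Ratios P(n)/P(0) = (λ₀···λₙ₋₁)/(μ₁···μₙ):
P(1)/P(0) = (4.7)/(4.5) = 1.04444
P(2)/P(0) = (4.7×5.7)/(4.5×7.5) = 0.793778
P(3)/P(0) = (4.7×5.7×1.5)/(4.5×7.5×2.0) = 0.595333

Normalization: ∑ P(n) = 1
P(0) × (1.00000 + 1.04444 + 0.793778 + 0.595333) = 1
P(0) × 3.4336 = 1
P(0) = 1/3.4336 = 0.2912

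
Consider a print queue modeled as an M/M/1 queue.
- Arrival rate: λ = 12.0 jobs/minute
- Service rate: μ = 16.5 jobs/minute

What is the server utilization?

Server utilization: ρ = λ/μ
ρ = 12.0/16.5 = 0.7273
The server is busy 72.73% of the time.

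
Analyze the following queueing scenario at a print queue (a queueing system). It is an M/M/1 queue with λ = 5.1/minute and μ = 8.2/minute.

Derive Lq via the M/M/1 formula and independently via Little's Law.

Method 1 (direct): Lq = λ²/(μ(μ-λ)) = 26.01/(8.2 × 3.10) = 1.0232

Method 2 (Little's Law):
W = 1/(μ-λ) = 1/3.10 = 0.32258
Wq = W - 1/μ = 0.32258 - 0.12195 = 0.20063
Lq = λWq = 5.1 × 0.20063 = 1.0232 ✔ (matches Method 1)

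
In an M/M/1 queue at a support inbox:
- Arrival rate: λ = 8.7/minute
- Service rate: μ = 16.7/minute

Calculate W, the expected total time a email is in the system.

First, compute utilization: ρ = λ/μ = 8.7/16.7 = 0.5210
For M/M/1: W = 1/(μ-λ)
W = 1/(16.7-8.7) = 1/8.00
W = 0.1250 minutes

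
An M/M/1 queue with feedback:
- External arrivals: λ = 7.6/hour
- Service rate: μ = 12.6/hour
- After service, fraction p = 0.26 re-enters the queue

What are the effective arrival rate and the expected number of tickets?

Effective arrival rate: λ_eff = λ/(1-p) = 7.6/(1-0.26) = 7.6/0.74 = 10.27027
ρ = λ_eff/μ = 10.27027/12.6 = 0.815101
L = ρ/(1-ρ) = 0.815101/(1-0.815101) = 4.4084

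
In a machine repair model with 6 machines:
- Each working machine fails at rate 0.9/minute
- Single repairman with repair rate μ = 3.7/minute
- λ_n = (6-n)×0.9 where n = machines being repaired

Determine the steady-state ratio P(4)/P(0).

P(4)/P(0) = ∏_{i=0}^{4-1} λ_i/μ_{i+1}
= (6-0)×0.9/3.7 × (6-1)×0.9/3.7 × (6-2)×0.9/3.7 × (6-3)×0.9/3.7
= 1.2603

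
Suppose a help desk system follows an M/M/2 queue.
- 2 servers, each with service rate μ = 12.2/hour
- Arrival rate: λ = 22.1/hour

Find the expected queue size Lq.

Traffic intensity: ρ = λ/(cμ) = 22.1/(2×12.2) = 0.9057
Since ρ = 0.9057 < 1, system is stable.
Offered load a = λ/μ = cρ = 22.1/12.2 = 1.8115
P₀ = [ Σₙ₌₀^1 aⁿ/n! + a^2/(2!(1-ρ)) ]⁻¹
Σ = a^0/0! + a^1/1! = 1.0000 + 1.8115 = 2.8115
a^2/(2!(1-ρ)) = 3.28144/(2 × 0.0942623) = 17.4059
P₀ = 1/(2.8115 + 17.4059) = 0.04946
Lq = P₀·a^2·ρ / (2!(1-ρ)²) = 0.0494624 × 3.28144 × 0.905738 / (2 × 0.00888538) = 8.2725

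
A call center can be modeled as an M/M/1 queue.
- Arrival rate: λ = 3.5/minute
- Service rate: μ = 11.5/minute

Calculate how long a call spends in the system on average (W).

First, compute utilization: ρ = λ/μ = 3.5/11.5 = 0.3043
For M/M/1: W = 1/(μ-λ)
W = 1/(11.5-3.5) = 1/8.00
W = 0.1250 minutes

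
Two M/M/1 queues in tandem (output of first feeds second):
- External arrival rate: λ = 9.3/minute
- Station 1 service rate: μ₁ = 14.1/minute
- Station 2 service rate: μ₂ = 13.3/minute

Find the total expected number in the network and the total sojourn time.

By Jackson's theorem, each station behaves as independent M/M/1.
Station 1: ρ₁ = 9.3/14.1 = 0.6596, L₁ = ρ₁/(1-ρ₁) = λ/(μ₁-λ) = 9.3/4.80 = 1.9375
Station 2: ρ₂ = 9.3/13.3 = 0.6992, L₂ = ρ₂/(1-ρ₂) = λ/(μ₂-λ) = 9.3/4.00 = 2.3250
Total: L = L₁ + L₂ = 1.9375 + 2.3250 = 4.2625
W = L/λ = 4.2625/9.3 = 0.4583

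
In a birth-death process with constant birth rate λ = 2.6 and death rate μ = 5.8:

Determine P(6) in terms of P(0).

For constant rates: P(n)/P(0) = (λ/μ)^n
P(6)/P(0) = (2.6/5.8)^6 = 0.44828^6 = 0.008115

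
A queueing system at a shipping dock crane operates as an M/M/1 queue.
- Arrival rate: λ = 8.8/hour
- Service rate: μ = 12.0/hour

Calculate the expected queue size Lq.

ρ = λ/μ = 8.8/12.0 = 0.7333
For M/M/1: Lq = λ²/(μ(μ-λ))
Lq = 77.44/(12.0 × 3.20)
Lq = 2.0167 containers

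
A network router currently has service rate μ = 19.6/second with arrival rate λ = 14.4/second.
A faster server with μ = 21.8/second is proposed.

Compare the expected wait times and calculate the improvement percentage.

System 1: ρ₁ = 14.4/19.6 = 0.7347, W₁ = 1/(19.6-14.4) = 0.19231
System 2: ρ₂ = 14.4/21.8 = 0.6606, W₂ = 1/(21.8-14.4) = 0.13514
Improvement: (W₁-W₂)/W₁ = (0.19231-0.13514)/0.19231 = 29.73%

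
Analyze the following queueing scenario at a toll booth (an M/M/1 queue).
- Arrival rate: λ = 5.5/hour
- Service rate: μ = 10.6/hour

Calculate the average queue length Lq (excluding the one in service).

ρ = λ/μ = 5.5/10.6 = 0.5189
For M/M/1: Lq = λ²/(μ(μ-λ))
Lq = 30.25/(10.6 × 5.10)
Lq = 0.5596 vehicles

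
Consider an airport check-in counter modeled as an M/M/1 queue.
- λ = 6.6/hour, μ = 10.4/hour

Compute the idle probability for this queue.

ρ = λ/μ = 6.6/10.4 = 0.6346
P(0) = 1 - ρ = 1 - 0.6346 = 0.3654
The server is idle 36.54% of the time.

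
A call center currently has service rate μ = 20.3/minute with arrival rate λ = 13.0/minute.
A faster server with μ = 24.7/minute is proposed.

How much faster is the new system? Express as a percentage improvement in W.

System 1: ρ₁ = 13.0/20.3 = 0.6404, W₁ = 1/(20.3-13.0) = 0.1370
System 2: ρ₂ = 13.0/24.7 = 0.5263, W₂ = 1/(24.7-13.0) = 0.08547
Improvement: (W₁-W₂)/W₁ = (0.1370-0.08547)/0.1370 = 37.61%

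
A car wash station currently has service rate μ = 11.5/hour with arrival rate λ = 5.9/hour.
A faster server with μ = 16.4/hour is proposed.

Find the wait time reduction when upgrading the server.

System 1: ρ₁ = 5.9/11.5 = 0.5130, W₁ = 1/(11.5-5.9) = 0.1786
System 2: ρ₂ = 5.9/16.4 = 0.3598, W₂ = 1/(16.4-5.9) = 0.09524
Improvement: (W₁-W₂)/W₁ = (0.1786-0.09524)/0.1786 = 46.67%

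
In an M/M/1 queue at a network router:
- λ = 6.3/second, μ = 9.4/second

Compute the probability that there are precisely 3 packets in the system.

ρ = λ/μ = 6.3/9.4 = 0.6702
P(n) = (1-ρ)ρⁿ
P(3) = (1-0.6702) × 0.6702^3
P(3) = 0.32980 × 0.30103
P(3) = 0.09928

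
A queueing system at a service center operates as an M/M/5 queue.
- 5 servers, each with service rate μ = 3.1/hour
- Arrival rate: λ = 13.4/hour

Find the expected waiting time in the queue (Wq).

Traffic intensity: ρ = λ/(cμ) = 13.4/(5×3.1) = 0.8645
Since ρ = 0.8645 < 1, system is stable.
Offered load a = λ/μ = cρ = 13.4/3.1 = 4.3226
P₀ = [ Σₙ₌₀^4 aⁿ/n! + a^5/(5!(1-ρ)) ]⁻¹
Σ = a^0/0! + a^1/1! + a^2/2! + a^3/3! + a^4/4! = 1.00000 + 4.32258 + 9.34235 + 13.4610 + 14.5466 = 42.6725
a^5/(5!(1-ρ)) = 1509.0913/(120 × 0.1354839) = 92.8211
P₀ = 1/(42.6725 + 92.8211) = 0.007380
Lq = P₀·a^5·ρ / (5!(1-ρ)²) = 0.0073804 × 1509.0913 × 0.86452 / (120 × 0.018356) = 4.3713
Wq = Lq/λ = 4.3713/13.4 = 0.3262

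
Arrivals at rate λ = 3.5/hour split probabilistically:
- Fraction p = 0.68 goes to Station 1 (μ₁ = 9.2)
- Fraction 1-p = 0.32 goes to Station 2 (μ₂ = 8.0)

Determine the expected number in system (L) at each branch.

Effective rates: λ₁ = 3.5×0.68 = 2.38, λ₂ = 3.5×0.32 = 1.12
Station 1: ρ₁ = 2.38/9.2 = 0.2587, L₁ = ρ₁/(1-ρ₁) = 0.2587/(1-0.2587) = 0.3490
Station 2: ρ₂ = 1.12/8.0 = 0.1400, L₂ = ρ₂/(1-ρ₂) = 0.1400/(1-0.1400) = 0.1628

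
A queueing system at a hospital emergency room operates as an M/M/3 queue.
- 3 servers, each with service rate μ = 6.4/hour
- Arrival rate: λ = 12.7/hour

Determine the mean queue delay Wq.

Traffic intensity: ρ = λ/(cμ) = 12.7/(3×6.4) = 0.6615
Since ρ = 0.6615 < 1, system is stable.
Offered load a = λ/μ = cρ = 12.7/6.4 = 1.9844
P₀ = [ Σₙ₌₀^2 aⁿ/n! + a^3/(3!(1-ρ)) ]⁻¹
Σ = a^0/0! + a^1/1! + a^2/2! = 1.00000 + 1.98437 + 1.96887 = 4.9532
a^3/(3!(1-ρ)) = 7.8140/(6 × 0.33854) = 3.8469
P₀ = 1/(4.9532 + 3.8469) = 0.1136
Lq = P₀·a^3·ρ / (3!(1-ρ)²) = 0.11363 × 7.8140 × 0.66146 / (6 × 0.11461) = 0.8541
Wq = Lq/λ = 0.8541/12.7 = 0.06725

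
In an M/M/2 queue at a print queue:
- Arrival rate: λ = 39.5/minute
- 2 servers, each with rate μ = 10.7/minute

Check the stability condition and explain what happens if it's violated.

Stability requires ρ = λ/(cμ) < 1
ρ = 39.5/(2 × 10.7) = 39.5/21.40 = 1.8458
Since 1.8458 ≥ 1, the system is UNSTABLE.
Need c > λ/μ = 39.5/10.7 = 3.69.
Minimum servers needed: c = 4.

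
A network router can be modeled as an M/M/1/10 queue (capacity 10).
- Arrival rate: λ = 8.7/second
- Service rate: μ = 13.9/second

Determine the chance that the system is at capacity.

ρ = λ/μ = 8.7/13.9 = 0.6259
P₀ = (1-ρ)/(1-ρ^(K+1)) = (1-0.6259)/(1-0.6259^11) = 0.3741/0.9942 = 0.3763
P_K = P₀×ρ^K = 0.3763 × 0.6259^10 = 0.3763 × 0.009227 = 0.003472
Blocking probability = 0.35%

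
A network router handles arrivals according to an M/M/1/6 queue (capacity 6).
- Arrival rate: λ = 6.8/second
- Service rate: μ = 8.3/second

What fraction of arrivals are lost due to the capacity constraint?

ρ = λ/μ = 6.8/8.3 = 0.81928
P₀ = (1-ρ)/(1-ρ^(K+1)) = (1-0.81928)/(1-0.81928^7) = 0.1807/0.7522 = 0.2402
P_K = P₀×ρ^K = 0.24024 × 0.81928^6 = 0.24024 × 0.30241 = 0.07265
Blocking probability = 7.27%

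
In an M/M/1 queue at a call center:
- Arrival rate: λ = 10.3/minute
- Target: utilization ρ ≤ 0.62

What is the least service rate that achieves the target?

ρ = λ/μ, so μ = λ/ρ
μ ≥ 10.3/0.62 = 16.6129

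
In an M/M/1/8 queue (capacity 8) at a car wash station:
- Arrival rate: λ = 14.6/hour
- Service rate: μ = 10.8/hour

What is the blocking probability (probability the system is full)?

ρ = λ/μ = 14.6/10.8 = 1.35185
P₀ = (1-ρ)/(1-ρ^(K+1)) = (1-1.35185)/(1-1.35185^9) = -0.3518/-14.0784 = 0.02499
P_K = P₀×ρ^K = 0.024992 × 1.35185^8 = 0.024992 × 11.1539 = 0.2788
Blocking probability = 27.88%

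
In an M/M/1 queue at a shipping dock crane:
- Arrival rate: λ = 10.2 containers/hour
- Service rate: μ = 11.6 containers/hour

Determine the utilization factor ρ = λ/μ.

Server utilization: ρ = λ/μ
ρ = 10.2/11.6 = 0.8793
The server is busy 87.93% of the time.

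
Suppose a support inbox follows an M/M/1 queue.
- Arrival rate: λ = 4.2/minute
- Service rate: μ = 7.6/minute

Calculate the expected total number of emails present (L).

ρ = λ/μ = 4.2/7.6 = 0.5526
For M/M/1: L = λ/(μ-λ)
L = 4.2/(7.6-4.2) = 4.2/3.40
L = 1.2353 emails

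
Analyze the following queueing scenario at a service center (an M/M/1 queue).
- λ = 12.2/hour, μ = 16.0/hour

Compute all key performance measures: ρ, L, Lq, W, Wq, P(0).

Step 1: ρ = λ/μ = 12.2/16.0 = 0.7625
Step 2: L = λ/(μ-λ) = 12.2/3.80 = 3.2105
Step 3: Lq = λ²/(μ(μ-λ)) = 148.84/(16.0×3.80) = 2.4480
Step 4: W = 1/(μ-λ) = 1/3.80 = 0.263158
Step 5: Wq = λ/(μ(μ-λ)) = 12.2/(16.0×3.80) = 0.2007
Step 6: P(0) = 1-ρ = 0.2375
Verify: L = λW = 12.2×0.263158 = 3.2105 ✔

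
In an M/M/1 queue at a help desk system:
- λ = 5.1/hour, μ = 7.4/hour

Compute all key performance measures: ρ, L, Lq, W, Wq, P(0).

Step 1: ρ = λ/μ = 5.1/7.4 = 0.6892
Step 2: L = λ/(μ-λ) = 5.1/2.30 = 2.2174
Step 3: Lq = λ²/(μ(μ-λ)) = 26.01/(7.4×2.30) = 1.5282
Step 4: W = 1/(μ-λ) = 1/2.30 = 0.43478
Step 5: Wq = λ/(μ(μ-λ)) = 5.1/(7.4×2.30) = 0.2996
Step 6: P(0) = 1-ρ = 0.3108
Verify: L = λW = 5.1×0.43478 = 2.2174 ✔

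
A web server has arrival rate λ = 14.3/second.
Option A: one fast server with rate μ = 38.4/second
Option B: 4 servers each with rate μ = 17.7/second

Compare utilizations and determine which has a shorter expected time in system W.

Option A: single server μ = 38.4 (M/M/1)
  ρ_A = 14.3/38.4 = 0.3724
  W_A = 1/(μ-λ) = 1/(38.4-14.3) = 1/24.10 = 0.04149

Option B: 4 servers μ = 17.7 (M/M/4)
  ρ_B = λ/(cμ) = 14.3/(4×17.7) = 0.2020
  Offered load a = λ/μ = cρ = 14.3/17.7 = 0.8079
  P₀ = [ Σₙ₌₀^3 aⁿ/n! + a^4/(4!(1-ρ)) ]⁻¹
  Σ = a^0/0! + a^1/1! + a^2/2! + a^3/3! = 1.0000 + 0.8079 + 0.3264 + 0.08789 = 2.2222
  a^4/(4!(1-ρ)) = 0.4260/(24 × 0.7980) = 0.02224
  P₀ = 1/(2.22216 + 0.0222446) = 0.4456
  Lq = P₀·a^4·ρ / (4!(1-ρ)²) = 0.44555 × 0.42604 × 0.20198 / (24 × 0.63684) = 0.002508
  Wq_B = Lq/λ = 0.0025085/14.3 = 0.00017542
  W_B = Wq_B + 1/μ = 0.00017542 + 0.056497 = 0.05667

Since W_A = 0.04149 < W_B = 0.05667, Option A (single fast server) has the shorter time in system.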